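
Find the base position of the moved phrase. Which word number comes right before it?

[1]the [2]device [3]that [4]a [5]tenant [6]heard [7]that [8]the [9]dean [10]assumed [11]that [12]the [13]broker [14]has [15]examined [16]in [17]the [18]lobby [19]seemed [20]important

The displaced element is "the device" (word 2).
It is linked across 2 clause boundaries (that → that).
It functions as the direct object of "examined", so the gap sits immediately after word 15 ("examined").
Base order: A tenant heard that the dean assumed that the broker has examined the device in the lobby.

15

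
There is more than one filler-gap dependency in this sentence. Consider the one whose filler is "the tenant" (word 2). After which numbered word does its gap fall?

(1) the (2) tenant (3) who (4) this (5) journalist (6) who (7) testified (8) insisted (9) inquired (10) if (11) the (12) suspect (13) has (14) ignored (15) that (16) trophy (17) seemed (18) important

The displaced element is "the tenant" (word 2).
It is linked across 1 clause boundary (Ø).
It functions as the subject of "inquired", so the gap sits immediately after word 8 ("insisted").
Base order: This journalist who testified insisted the tenant inquired if the suspect has ignored that trophy.

8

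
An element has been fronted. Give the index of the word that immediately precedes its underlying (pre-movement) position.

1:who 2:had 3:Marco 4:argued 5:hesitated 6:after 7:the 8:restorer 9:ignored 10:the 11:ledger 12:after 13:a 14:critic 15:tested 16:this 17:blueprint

4

The displaced element is "who" (word 1).
It is linked across 1 clause boundary (Ø).
It functions as the subject of "hesitated", so the gap sits immediately after word 4 ("argued").
Base order: Marco had argued that who hesitated after the restorer ignored the ledger after a critic tested this blueprint.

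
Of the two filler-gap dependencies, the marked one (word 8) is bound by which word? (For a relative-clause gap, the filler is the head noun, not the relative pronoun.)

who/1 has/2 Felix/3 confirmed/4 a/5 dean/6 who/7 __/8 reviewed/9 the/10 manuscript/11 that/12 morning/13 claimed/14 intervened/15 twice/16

The marked gap is inside the relative clause, the subject of "reviewed".
Its filler is the head noun "dean" (via "who"), at word 6.
(The other dependency links word 1 to a gap after word 14.)

6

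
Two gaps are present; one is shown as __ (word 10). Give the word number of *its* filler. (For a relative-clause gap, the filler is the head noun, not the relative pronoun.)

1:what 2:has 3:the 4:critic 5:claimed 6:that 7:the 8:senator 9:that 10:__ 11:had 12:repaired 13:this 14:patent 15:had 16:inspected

8

The marked gap is inside the relative clause, the subject of "repaired".
Its filler is the head noun "senator" (via "that"), at word 8.
(The other dependency links word 1 to a gap after word 16.)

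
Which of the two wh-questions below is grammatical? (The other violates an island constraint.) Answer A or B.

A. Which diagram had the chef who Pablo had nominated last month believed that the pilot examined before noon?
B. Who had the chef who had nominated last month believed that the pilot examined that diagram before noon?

A

In B, the wh-phrase is extracted from inside a complex-NP island (relative clause) (introduced by "who"), which blocks movement.
In A, the extraction path crosses only that-complement boundaries, which are transparent.
So A is grammatical.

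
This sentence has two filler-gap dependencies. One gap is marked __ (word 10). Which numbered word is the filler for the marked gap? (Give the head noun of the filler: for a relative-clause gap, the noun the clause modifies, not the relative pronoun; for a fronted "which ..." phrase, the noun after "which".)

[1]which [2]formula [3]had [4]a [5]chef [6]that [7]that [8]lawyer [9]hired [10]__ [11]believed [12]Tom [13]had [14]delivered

The marked gap is inside the relative clause, the direct object of "hired".
Its filler is the head noun "chef" (via "that"), at word 5.
(The other dependency links word 2 to a gap after word 14.)

5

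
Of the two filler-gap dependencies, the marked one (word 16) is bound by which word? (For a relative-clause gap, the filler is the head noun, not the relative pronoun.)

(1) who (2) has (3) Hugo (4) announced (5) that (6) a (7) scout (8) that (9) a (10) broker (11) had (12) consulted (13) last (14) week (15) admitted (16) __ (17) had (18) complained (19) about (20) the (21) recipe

The marked gap is the subject of "complained".
Its filler is the fronted wh-phrase "who", at word 1.
(The other dependency links word 7 to a gap after word 12.)

1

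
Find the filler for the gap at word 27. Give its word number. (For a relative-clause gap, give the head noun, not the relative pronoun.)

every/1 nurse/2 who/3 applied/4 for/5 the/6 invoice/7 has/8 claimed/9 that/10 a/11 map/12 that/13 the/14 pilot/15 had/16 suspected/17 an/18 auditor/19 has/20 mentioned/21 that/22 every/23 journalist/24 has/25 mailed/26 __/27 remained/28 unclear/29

12

The gap at 27 is the object of "mailed", inside a relative clause.
The relative pronoun is "that" (word 13); it is bound by the head noun immediately before it.
Its filler is the head noun "map", at word 12.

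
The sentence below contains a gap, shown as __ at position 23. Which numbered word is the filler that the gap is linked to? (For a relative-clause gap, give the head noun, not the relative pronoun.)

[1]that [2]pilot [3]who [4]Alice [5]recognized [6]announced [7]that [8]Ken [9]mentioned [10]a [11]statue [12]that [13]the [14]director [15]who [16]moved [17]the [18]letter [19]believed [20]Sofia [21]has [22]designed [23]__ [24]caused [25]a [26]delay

The gap at 23 is the object of "designed", inside a relative clause.
The relative pronoun is "that" (word 12); it is bound by the head noun immediately before it.
Its filler is the head noun "statue", at word 11.

11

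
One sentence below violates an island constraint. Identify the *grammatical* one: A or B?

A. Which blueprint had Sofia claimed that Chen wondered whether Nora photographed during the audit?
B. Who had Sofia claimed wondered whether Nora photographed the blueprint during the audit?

In A, the wh-phrase is extracted from inside a wh-island (introduced by "whether"), which blocks movement.
In B, the extraction path crosses only that-complement boundaries, which are transparent.
So B is grammatical.

B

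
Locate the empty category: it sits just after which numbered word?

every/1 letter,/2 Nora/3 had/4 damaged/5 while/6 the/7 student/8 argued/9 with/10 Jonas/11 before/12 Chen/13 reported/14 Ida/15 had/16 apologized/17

5

The displaced element is "every letter" (word 2).
It functions as the direct object of "damaged", so the gap sits immediately after word 5 ("damaged").
Base order: Nora had damaged every letter while the student argued with Jonas before Chen reported Ida had apologized.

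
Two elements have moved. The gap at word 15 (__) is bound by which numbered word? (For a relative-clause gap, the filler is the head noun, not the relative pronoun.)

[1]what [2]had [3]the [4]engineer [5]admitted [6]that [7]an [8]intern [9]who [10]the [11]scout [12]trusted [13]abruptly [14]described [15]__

1

The marked gap is the direct object of "described".
Its filler is the fronted wh-phrase "what", at word 1.
(The other dependency links word 8 to a gap after word 12.)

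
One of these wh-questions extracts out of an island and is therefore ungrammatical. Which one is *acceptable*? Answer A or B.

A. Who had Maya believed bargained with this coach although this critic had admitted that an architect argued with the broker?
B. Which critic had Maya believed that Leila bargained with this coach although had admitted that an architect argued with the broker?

A

In B, the wh-phrase is extracted from inside an adjunct island (introduced by "although"), which blocks movement.
In A, the extraction path crosses only that-complement boundaries, which are transparent.
So A is grammatical.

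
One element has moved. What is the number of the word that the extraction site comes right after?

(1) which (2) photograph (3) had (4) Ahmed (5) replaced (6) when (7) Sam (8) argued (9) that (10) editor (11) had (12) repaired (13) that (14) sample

5

The displaced element is "which photograph" (word 2).
It functions as the direct object of "replaced", so the gap sits immediately after word 5 ("replaced").
Base order: Ahmed had replaced which photograph when Sam argued that editor had repaired that sample.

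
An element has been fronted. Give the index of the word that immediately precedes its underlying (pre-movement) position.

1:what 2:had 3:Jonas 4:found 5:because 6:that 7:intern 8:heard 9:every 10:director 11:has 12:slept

4

The displaced element is "what" (word 1).
It functions as the direct object of "found", so the gap sits immediately after word 4 ("found").
Base order: Jonas had found what because that intern heard every director has slept.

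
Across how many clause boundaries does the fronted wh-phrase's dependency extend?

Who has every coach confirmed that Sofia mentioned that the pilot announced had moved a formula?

"who" is extracted from the subject of "moved".
Boundaries crossed, outermost first: [that], [that], [Ø] — 3 in total.

3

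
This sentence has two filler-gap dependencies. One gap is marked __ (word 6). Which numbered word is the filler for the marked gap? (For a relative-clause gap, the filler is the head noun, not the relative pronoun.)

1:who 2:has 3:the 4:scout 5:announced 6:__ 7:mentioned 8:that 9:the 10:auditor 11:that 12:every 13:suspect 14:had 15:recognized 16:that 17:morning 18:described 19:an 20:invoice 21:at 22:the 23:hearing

1

The marked gap is the subject of "mentioned".
Its filler is the fronted wh-phrase "who", at word 1.
(The other dependency links word 10 to a gap after word 15.)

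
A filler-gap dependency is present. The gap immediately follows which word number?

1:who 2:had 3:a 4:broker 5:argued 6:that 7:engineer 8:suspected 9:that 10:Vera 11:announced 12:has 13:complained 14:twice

11

The displaced element is "who" (word 1).
It is linked across 3 clause boundaries (Ø → that → Ø).
It functions as the subject of "complained", so the gap sits immediately after word 11 ("announced").
Base order: A broker had argued that engineer suspected that Vera announced that who has complained twice.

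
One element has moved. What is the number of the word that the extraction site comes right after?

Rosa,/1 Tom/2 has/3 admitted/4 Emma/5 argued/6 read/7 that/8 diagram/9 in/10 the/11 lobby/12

The displaced element is "Rosa" (word 1).
It is linked across 2 clause boundaries (Ø → Ø).
It functions as the subject of "read", so the gap sits immediately after word 6 ("argued").
Base order: Tom has admitted Emma argued Rosa read that diagram in the lobby.

6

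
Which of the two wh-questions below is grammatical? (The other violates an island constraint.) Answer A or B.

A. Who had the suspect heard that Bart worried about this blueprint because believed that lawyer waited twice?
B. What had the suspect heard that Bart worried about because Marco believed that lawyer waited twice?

B

In A, the wh-phrase is extracted from inside an adjunct island (introduced by "because"), which blocks movement.
In B, the extraction path crosses only that-complement boundaries, which are transparent.
So B is grammatical.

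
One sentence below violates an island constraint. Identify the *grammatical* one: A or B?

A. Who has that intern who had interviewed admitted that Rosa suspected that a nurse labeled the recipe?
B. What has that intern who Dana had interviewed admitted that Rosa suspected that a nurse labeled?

In A, the wh-phrase is extracted from inside a complex-NP island (relative clause) (introduced by "who"), which blocks movement.
In B, the extraction path crosses only that-complement boundaries, which are transparent.
So B is grammatical.

B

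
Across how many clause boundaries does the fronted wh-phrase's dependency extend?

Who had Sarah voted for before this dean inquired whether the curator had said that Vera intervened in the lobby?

"who" originates inside the matrix clause — no clause boundary is crossed.

0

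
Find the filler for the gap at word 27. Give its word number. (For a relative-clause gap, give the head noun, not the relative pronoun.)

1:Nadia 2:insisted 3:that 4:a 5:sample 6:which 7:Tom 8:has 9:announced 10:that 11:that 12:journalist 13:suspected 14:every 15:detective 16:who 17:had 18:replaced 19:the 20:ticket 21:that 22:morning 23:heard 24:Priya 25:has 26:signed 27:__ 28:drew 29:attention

5

The gap at 27 is the object of "signed", inside a relative clause.
The relative pronoun is "which" (word 6); it is bound by the head noun immediately before it.
Its filler is the head noun "sample", at word 5.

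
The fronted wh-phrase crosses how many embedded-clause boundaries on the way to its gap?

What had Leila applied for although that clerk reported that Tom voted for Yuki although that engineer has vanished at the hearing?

"what" originates inside the matrix clause — no clause boundary is crossed.

0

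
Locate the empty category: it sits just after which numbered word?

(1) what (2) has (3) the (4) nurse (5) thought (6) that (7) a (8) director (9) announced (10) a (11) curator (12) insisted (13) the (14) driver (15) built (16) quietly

The displaced element is "what" (word 1).
It is linked across 3 clause boundaries (that → Ø → Ø).
It functions as the direct object of "built", so the gap sits immediately after word 15 ("built").
Base order: The nurse has thought that a director announced a curator insisted the driver built what quietly.

15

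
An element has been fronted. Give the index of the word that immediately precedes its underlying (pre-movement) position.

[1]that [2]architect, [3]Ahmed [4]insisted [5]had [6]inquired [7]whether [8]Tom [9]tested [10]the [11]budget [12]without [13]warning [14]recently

4

The displaced element is "that architect" (word 2).
It is linked across 1 clause boundary (Ø).
It functions as the subject of "inquired", so the gap sits immediately after word 4 ("insisted").
Base order: Ahmed insisted that that architect had inquired whether Tom tested the budget without warning recently.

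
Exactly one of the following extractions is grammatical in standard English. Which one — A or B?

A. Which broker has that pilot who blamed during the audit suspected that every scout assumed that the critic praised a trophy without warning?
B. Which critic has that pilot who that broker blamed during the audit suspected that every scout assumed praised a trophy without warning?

In A, the wh-phrase is extracted from inside a complex-NP island (relative clause) (introduced by "who"), which blocks movement.
In B, the extraction path crosses only that-complement boundaries, which are transparent.
So B is grammatical.

B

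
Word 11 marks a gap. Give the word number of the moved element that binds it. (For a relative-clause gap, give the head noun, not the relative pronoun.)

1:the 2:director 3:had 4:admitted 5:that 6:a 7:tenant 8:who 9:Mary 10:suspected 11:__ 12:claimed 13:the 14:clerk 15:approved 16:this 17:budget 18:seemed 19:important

7

The gap at 11 is the subject of "claimed", inside a relative clause.
The relative pronoun is "who" (word 8); it is bound by the head noun immediately before it.
Its filler is the head noun "tenant", at word 7.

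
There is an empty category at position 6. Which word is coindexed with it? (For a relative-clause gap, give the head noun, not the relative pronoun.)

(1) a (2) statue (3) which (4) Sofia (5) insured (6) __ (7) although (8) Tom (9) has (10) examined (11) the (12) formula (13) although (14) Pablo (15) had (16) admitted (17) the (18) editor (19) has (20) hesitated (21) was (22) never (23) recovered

2

The gap at 6 is the object of "insured", inside a relative clause.
The relative pronoun is "which" (word 3); it is bound by the head noun immediately before it.
Its filler is the head noun "statue", at word 2.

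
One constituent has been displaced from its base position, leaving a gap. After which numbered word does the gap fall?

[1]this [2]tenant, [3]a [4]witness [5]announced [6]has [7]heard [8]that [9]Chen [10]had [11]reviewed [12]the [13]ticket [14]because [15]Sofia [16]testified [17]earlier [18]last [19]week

The displaced element is "this tenant" (word 2).
It is linked across 1 clause boundary (Ø).
It functions as the subject of "heard", so the gap sits immediately after word 5 ("announced").
Base order: A witness announced that this tenant has heard that Chen had reviewed the ticket because Sofia testified earlier last week.

5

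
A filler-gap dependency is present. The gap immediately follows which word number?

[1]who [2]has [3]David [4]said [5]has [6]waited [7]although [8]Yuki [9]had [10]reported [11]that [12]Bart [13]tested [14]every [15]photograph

The displaced element is "who" (word 1).
It is linked across 1 clause boundary (Ø).
It functions as the subject of "waited", so the gap sits immediately after word 4 ("said").
Base order: David has said who has waited although Yuki had reported that Bart tested every photograph.

4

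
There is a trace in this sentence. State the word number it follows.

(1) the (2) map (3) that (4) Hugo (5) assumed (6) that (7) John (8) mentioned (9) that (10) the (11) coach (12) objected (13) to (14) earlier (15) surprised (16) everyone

The displaced element is "the map" (word 2).
It is linked across 2 clause boundaries (that → that).
It functions as the object of the preposition "to" of "objected", so the gap sits immediately after word 13 ("to").
Base order: Hugo assumed that John mentioned that the coach objected to the map earlier.

13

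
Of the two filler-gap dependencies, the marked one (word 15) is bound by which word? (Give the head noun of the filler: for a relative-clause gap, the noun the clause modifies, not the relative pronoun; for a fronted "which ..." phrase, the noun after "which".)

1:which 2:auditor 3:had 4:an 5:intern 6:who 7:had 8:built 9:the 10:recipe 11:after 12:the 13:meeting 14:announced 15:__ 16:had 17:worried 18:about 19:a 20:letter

The marked gap is the subject of "worried".
Its filler is the fronted wh-phrase "which auditor", at word 2.
(The other dependency links word 5 to a gap after word 6.)

2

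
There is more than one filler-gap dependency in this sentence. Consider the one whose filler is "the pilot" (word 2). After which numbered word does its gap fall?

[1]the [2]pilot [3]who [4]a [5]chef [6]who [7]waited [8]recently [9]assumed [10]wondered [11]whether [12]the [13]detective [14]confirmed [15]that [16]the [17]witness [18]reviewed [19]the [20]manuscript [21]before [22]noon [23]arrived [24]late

The displaced element is "the pilot" (word 2).
It is linked across 1 clause boundary (Ø).
It functions as the subject of "wondered", so the gap sits immediately after word 9 ("assumed").
Base order: A chef who waited recently assumed the pilot wondered whether the detective confirmed that the witness reviewed the manuscript before noon.

9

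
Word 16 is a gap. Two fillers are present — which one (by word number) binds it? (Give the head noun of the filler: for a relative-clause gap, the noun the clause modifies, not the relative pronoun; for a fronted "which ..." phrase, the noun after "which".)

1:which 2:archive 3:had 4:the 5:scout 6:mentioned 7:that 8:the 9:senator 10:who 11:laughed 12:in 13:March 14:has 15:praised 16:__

The marked gap is the direct object of "praised".
Its filler is the fronted wh-phrase "which archive", at word 2.
(The other dependency links word 9 to a gap after word 10.)

2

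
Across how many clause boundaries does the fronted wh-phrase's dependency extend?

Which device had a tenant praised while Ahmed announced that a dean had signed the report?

0

"which device" originates inside the matrix clause — no clause boundary is crossed.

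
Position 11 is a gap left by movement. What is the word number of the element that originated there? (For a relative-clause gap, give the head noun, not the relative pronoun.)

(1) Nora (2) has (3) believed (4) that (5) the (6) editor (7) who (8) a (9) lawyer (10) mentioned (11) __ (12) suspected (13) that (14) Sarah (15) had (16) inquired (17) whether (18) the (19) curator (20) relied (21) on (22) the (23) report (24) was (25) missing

6

The gap at 11 is the subject of "suspected", inside a relative clause.
The relative pronoun is "who" (word 7); it is bound by the head noun immediately before it.
Its filler is the head noun "editor", at word 6.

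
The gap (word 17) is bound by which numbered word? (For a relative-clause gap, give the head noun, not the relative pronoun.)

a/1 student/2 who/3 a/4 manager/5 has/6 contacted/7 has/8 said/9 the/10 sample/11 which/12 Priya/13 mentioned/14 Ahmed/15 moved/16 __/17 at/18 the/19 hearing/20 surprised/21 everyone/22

11

The gap at 17 is the object of "moved", inside a relative clause.
The relative pronoun is "which" (word 12); it is bound by the head noun immediately before it.
Its filler is the head noun "sample", at word 11.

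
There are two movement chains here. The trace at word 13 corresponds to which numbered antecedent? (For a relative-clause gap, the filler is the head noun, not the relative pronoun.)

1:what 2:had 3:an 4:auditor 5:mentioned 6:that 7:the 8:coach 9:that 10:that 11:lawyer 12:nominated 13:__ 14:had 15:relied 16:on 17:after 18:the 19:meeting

8

The marked gap is inside the relative clause, the direct object of "nominated".
Its filler is the head noun "coach" (via "that"), at word 8.
(The other dependency links word 1 to a gap after word 16.)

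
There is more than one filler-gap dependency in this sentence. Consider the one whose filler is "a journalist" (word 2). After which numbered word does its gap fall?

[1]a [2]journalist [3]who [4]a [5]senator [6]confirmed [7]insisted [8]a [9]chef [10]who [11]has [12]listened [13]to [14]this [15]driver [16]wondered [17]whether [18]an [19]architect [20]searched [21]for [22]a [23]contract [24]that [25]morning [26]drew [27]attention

The displaced element is "a journalist" (word 2).
It is linked across 1 clause boundary (Ø).
It functions as the subject of "insisted", so the gap sits immediately after word 6 ("confirmed").
Base order: A senator confirmed that a journalist insisted a chef who has listened to this driver wondered whether an architect searched for a contract that morning.

6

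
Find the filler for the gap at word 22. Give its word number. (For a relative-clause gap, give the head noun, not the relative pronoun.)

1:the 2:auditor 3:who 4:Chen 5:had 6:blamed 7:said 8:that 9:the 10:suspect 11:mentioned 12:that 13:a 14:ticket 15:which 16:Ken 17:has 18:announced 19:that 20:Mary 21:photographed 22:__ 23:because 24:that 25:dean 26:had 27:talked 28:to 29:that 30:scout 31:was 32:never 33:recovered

14

The gap at 22 is the object of "photographed", inside a relative clause.
The relative pronoun is "which" (word 15); it is bound by the head noun immediately before it.
Its filler is the head noun "ticket", at word 14.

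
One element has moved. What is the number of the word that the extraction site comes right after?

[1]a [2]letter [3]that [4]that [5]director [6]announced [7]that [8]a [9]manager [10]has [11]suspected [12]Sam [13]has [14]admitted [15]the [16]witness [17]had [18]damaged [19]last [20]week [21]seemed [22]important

The displaced element is "a letter" (word 2).
It is linked across 3 clause boundaries (that → Ø → Ø).
It functions as the direct object of "damaged", so the gap sits immediately after word 18 ("damaged").
Base order: That director announced that a manager has suspected Sam has admitted the witness had damaged a letter last week.

18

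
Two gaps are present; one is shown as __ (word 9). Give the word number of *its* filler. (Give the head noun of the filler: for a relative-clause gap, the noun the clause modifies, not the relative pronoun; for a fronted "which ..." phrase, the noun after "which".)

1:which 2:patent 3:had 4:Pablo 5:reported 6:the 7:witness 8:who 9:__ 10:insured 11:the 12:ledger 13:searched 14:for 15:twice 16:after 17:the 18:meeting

The marked gap is inside the relative clause, the subject of "insured".
Its filler is the head noun "witness" (via "who"), at word 7.
(The other dependency links word 2 to a gap after word 14.)

7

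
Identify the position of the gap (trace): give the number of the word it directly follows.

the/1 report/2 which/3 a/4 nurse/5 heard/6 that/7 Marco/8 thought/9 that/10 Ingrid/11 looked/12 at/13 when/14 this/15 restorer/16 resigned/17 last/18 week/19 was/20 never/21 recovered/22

The displaced element is "the report" (word 2).
It is linked across 2 clause boundaries (that → that).
It functions as the object of the preposition "at" of "looked", so the gap sits immediately after word 13 ("at").
Base order: A nurse heard that Marco thought that Ingrid looked at the report when this restorer resigned last week.

13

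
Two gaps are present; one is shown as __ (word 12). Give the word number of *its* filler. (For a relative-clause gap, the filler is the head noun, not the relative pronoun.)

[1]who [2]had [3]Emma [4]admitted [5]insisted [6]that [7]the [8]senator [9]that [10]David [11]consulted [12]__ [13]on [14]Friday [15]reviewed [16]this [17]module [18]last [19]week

8

The marked gap is inside the relative clause, the direct object of "consulted".
Its filler is the head noun "senator" (via "that"), at word 8.
(The other dependency links word 1 to a gap after word 4.)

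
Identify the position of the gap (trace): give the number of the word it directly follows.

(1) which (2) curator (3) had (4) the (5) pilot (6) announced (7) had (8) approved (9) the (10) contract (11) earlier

The displaced element is "which curator" (word 2).
It is linked across 1 clause boundary (Ø).
It functions as the subject of "approved", so the gap sits immediately after word 6 ("announced").
Base order: The pilot had announced which curator had approved the contract earlier.

6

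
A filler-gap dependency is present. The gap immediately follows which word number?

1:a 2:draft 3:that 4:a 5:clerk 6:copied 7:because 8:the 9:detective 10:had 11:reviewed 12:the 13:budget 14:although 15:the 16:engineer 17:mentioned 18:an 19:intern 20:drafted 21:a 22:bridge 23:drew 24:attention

The displaced element is "a draft" (word 2).
It functions as the direct object of "copied", so the gap sits immediately after word 6 ("copied").
Base order: A clerk copied a draft because the detective had reviewed the budget although the engineer mentioned an intern drafted a bridge.

6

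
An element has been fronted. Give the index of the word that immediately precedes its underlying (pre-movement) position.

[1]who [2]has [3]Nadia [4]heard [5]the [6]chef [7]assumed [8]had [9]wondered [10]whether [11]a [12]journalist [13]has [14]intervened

The displaced element is "who" (word 1).
It is linked across 2 clause boundaries (Ø → Ø).
It functions as the subject of "wondered", so the gap sits immediately after word 7 ("assumed").
Base order: Nadia has heard the chef assumed who had wondered whether a journalist has intervened.

7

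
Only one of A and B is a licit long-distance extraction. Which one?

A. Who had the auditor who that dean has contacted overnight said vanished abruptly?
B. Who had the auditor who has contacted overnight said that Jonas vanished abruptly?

In B, the wh-phrase is extracted from inside a complex-NP island (relative clause) (introduced by "who"), which blocks movement.
In A, the extraction path crosses only that-complement boundaries, which are transparent.
So A is grammatical.

A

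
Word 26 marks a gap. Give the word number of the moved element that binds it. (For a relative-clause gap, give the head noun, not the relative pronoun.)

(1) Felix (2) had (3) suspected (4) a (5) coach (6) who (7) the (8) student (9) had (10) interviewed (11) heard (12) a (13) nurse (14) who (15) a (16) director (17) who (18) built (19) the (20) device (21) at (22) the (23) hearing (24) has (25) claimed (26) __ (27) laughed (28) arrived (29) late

The gap at 26 is the subject of "laughed", inside a relative clause.
The relative pronoun is "who" (word 14); it is bound by the head noun immediately before it.
Its filler is the head noun "nurse", at word 13.

13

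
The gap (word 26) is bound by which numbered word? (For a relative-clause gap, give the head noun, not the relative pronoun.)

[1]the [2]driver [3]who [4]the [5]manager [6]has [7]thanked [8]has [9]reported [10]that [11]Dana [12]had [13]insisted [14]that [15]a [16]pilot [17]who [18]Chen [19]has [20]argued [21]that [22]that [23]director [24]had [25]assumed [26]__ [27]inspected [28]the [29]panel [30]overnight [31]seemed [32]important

16

The gap at 26 is the subject of "inspected", inside a relative clause.
The relative pronoun is "who" (word 17); it is bound by the head noun immediately before it.
Its filler is the head noun "pilot", at word 16.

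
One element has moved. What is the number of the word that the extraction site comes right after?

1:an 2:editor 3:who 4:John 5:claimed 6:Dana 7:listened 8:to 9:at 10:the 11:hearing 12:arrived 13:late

8

The displaced element is "an editor" (word 2).
It is linked across 1 clause boundary (Ø).
It functions as the object of the preposition "to" of "listened", so the gap sits immediately after word 8 ("to").
Base order: John claimed Dana listened to an editor at the hearing.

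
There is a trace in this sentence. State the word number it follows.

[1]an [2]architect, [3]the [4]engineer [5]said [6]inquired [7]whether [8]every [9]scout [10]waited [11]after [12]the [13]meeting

The displaced element is "an architect" (word 2).
It is linked across 1 clause boundary (Ø).
It functions as the subject of "inquired", so the gap sits immediately after word 5 ("said").
Base order: The engineer said that an architect inquired whether every scout waited after the meeting.

5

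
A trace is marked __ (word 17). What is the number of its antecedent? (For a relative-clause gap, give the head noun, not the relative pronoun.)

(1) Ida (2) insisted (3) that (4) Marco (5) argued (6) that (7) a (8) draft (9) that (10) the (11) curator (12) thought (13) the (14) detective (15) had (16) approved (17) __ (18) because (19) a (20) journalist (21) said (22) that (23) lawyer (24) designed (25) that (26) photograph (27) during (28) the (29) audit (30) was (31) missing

The gap at 17 is the object of "approved", inside a relative clause.
The relative pronoun is "that" (word 9); it is bound by the head noun immediately before it.
Its filler is the head noun "draft", at word 8.

8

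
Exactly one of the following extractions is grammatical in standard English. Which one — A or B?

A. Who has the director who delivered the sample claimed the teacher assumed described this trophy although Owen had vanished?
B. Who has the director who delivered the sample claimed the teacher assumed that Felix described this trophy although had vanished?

A

In B, the wh-phrase is extracted from inside an adjunct island (introduced by "although"), which blocks movement.
In A, the extraction path crosses only that-complement boundaries, which are transparent.
So A is grammatical.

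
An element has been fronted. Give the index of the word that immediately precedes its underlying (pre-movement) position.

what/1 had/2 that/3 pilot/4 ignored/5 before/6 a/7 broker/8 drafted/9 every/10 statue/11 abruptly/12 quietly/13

5

The displaced element is "what" (word 1).
It functions as the direct object of "ignored", so the gap sits immediately after word 5 ("ignored").
Base order: That pilot had ignored what before a broker drafted every statue abruptly quietly.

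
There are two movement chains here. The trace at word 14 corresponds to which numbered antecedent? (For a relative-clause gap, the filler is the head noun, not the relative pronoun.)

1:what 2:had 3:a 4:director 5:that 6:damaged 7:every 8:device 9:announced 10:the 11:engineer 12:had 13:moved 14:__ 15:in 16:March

1

The marked gap is the direct object of "moved".
Its filler is the fronted wh-phrase "what", at word 1.
(The other dependency links word 4 to a gap after word 5.)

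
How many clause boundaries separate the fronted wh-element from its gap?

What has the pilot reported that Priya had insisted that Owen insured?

2

"what" is extracted from the object of "insured".
Boundaries crossed, outermost first: [that], [that] — 2 in total.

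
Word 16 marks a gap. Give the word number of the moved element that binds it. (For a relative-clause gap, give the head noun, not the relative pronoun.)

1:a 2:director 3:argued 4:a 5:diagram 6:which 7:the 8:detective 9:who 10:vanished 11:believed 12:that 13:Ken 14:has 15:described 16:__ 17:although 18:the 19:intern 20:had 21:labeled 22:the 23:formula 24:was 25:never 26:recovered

The gap at 16 is the object of "described", inside a relative clause.
The relative pronoun is "which" (word 6); it is bound by the head noun immediately before it.
Its filler is the head noun "diagram", at word 5.

5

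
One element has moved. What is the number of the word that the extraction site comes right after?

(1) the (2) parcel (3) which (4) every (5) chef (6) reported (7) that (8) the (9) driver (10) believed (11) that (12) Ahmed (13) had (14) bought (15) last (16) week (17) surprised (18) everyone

14

The displaced element is "the parcel" (word 2).
It is linked across 2 clause boundaries (that → that).
It functions as the direct object of "bought", so the gap sits immediately after word 14 ("bought").
Base order: Every chef reported that the driver believed that Ahmed had bought the parcel last week.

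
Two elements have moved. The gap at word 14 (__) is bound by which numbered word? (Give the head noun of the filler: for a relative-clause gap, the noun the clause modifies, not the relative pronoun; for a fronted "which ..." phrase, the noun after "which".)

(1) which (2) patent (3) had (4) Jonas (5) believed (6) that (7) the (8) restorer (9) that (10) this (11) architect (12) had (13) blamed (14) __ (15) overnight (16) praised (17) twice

8

The marked gap is inside the relative clause, the direct object of "blamed".
Its filler is the head noun "restorer" (via "that"), at word 8.
(The other dependency links word 2 to a gap after word 16.)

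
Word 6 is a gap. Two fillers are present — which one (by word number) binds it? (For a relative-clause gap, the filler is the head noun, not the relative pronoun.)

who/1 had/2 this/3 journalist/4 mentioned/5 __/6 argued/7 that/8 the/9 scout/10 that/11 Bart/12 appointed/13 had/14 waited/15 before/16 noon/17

1

The marked gap is the subject of "argued".
Its filler is the fronted wh-phrase "who", at word 1.
(The other dependency links word 10 to a gap after word 13.)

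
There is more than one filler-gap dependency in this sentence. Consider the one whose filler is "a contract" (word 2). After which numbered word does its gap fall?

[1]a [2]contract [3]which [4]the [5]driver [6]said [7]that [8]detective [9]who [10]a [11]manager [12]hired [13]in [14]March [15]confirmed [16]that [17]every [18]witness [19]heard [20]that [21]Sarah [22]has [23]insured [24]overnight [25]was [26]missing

The displaced element is "a contract" (word 2).
It is linked across 3 clause boundaries (Ø → that → that).
It functions as the direct object of "insured", so the gap sits immediately after word 23 ("insured").
Base order: The driver said that detective who a manager hired in March confirmed that every witness heard that Sarah has insured a contract overnight.

23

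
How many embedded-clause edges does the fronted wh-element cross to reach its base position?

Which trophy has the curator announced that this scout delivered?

"which trophy" is extracted from the object of "delivered".
Boundaries crossed, outermost first: [that] — 1 in total.

1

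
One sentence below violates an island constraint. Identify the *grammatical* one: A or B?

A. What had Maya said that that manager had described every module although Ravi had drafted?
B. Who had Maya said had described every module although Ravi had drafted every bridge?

In A, the wh-phrase is extracted from inside an adjunct island (introduced by "although"), which blocks movement.
In B, the extraction path crosses only that-complement boundaries, which are transparent.
So B is grammatical.

B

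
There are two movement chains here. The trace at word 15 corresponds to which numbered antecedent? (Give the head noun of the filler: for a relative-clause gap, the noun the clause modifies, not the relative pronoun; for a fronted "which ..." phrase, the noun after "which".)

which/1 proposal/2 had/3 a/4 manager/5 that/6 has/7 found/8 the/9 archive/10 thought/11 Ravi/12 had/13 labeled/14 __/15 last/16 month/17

The marked gap is the direct object of "labeled".
Its filler is the fronted wh-phrase "which proposal", at word 2.
(The other dependency links word 5 to a gap after word 6.)

2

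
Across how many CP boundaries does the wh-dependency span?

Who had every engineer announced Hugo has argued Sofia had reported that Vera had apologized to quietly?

3

"who" is extracted from the PP object of "apologized".
Boundaries crossed, outermost first: [Ø], [Ø], [that] — 3 in total.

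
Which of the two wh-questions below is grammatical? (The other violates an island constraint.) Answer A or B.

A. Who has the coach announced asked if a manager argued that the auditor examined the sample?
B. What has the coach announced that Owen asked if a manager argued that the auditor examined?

A

In B, the wh-phrase is extracted from inside a wh-island (introduced by "if"), which blocks movement.
In A, the extraction path crosses only that-complement boundaries, which are transparent.
So A is grammatical.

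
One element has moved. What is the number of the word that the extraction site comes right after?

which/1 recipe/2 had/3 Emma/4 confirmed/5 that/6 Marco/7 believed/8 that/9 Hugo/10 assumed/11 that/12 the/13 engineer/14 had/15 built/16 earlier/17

The displaced element is "which recipe" (word 2).
It is linked across 3 clause boundaries (that → that → that).
It functions as the direct object of "built", so the gap sits immediately after word 16 ("built").
Base order: Emma had confirmed that Marco believed that Hugo assumed that the engineer had built which recipe earlier.

16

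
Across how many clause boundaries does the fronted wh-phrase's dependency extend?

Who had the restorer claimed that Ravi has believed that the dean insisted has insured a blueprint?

3

"who" is extracted from the subject of "insured".
Boundaries crossed, outermost first: [that], [that], [Ø] — 3 in total.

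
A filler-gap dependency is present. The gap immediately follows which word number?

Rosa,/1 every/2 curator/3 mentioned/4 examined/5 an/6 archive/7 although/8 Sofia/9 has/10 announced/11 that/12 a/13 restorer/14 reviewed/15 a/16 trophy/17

4

The displaced element is "Rosa" (word 1).
It is linked across 1 clause boundary (Ø).
It functions as the subject of "examined", so the gap sits immediately after word 4 ("mentioned").
Base order: Every curator mentioned that Rosa examined an archive although Sofia has announced that a restorer reviewed a trophy.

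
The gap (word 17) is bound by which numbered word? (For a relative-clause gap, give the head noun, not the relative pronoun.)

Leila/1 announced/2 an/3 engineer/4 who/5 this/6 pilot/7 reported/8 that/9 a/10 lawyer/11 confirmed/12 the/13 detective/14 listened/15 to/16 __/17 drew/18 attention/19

The gap at 17 is the prepositional object of "listened", inside a relative clause.
The relative pronoun is "who" (word 5); it is bound by the head noun immediately before it.
Its filler is the head noun "engineer", at word 4.

4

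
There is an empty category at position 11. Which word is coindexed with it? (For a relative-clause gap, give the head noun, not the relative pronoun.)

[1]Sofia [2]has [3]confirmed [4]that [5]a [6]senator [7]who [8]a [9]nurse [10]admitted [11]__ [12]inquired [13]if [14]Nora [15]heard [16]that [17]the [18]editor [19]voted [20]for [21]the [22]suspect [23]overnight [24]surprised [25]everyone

The gap at 11 is the subject of "inquired", inside a relative clause.
The relative pronoun is "who" (word 7); it is bound by the head noun immediately before it.
Its filler is the head noun "senator", at word 6.

6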